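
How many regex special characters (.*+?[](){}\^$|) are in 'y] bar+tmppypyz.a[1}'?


Regex special characters are: . * + ? [ ] ( ) { } \ ^ $ |
Scanning 'y] bar+tmppypyz.a[1}':
  pos 1: ']' -> SPECIAL
  pos 6: '+' -> SPECIAL
  pos 15: '.' -> SPECIAL
  pos 17: '[' -> SPECIAL
  pos 19: '}' -> SPECIAL
Special chars found: [']', '+', '.', '[', '}']
Total: 5

5


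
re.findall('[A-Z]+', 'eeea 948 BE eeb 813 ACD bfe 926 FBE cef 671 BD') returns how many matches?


Pattern '[A-Z]+' finds one or more uppercase letters.
Text: 'eeea 948 BE eeb 813 ACD bfe 926 FBE cef 671 BD'
Scanning for matches:
  Match 1: 'BE'
  Match 2: 'ACD'
  Match 3: 'FBE'
  Match 4: 'BD'
Total matches: 4

4


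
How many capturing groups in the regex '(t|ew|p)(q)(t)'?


To count capturing groups, count each '(' that starts a group.
Pattern: '(t|ew|p)(q)(t)'
Walking through the pattern:
  Position 0: '(' -> group #1
  Position 8: '(' -> group #2
  Position 11: '(' -> group #3
Total capturing groups: 3

3


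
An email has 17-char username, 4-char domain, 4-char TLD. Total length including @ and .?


An email address has format: username@domain.tld
Username length: 17
'@' character: 1
Domain length: 4
'.' character: 1
TLD length: 4
Total = 17 + 1 + 4 + 1 + 4 = 27

27


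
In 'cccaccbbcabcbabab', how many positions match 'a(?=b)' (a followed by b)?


Lookahead 'a(?=b)' matches 'a' only when followed by 'b'.
String: 'cccaccbbcabcbabab'
Checking each position where char is 'a':
  pos 3: 'a' -> no (next='c')
  pos 9: 'a' -> MATCH (next='b')
  pos 13: 'a' -> MATCH (next='b')
  pos 15: 'a' -> MATCH (next='b')
Matching positions: [9, 13, 15]
Count: 3

3


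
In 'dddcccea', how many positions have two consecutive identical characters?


Looking for consecutive identical characters in 'dddcccea':
  pos 0-1: 'd' vs 'd' -> MATCH ('dd')
  pos 1-2: 'd' vs 'd' -> MATCH ('dd')
  pos 2-3: 'd' vs 'c' -> different
  pos 3-4: 'c' vs 'c' -> MATCH ('cc')
  pos 4-5: 'c' vs 'c' -> MATCH ('cc')
  pos 5-6: 'c' vs 'e' -> different
  pos 6-7: 'e' vs 'a' -> different
Consecutive identical pairs: ['dd', 'dd', 'cc', 'cc']
Count: 4

4


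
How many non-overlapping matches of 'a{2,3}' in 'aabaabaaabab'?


Pattern 'a{2,3}' matches between 2 and 3 consecutive a's (greedy).
String: 'aabaabaaabab'
Finding runs of a's and applying greedy matching:
  Run at pos 0: 'aa' (length 2)
  Run at pos 3: 'aa' (length 2)
  Run at pos 6: 'aaa' (length 3)
  Run at pos 10: 'a' (length 1)
Matches: ['aa', 'aa', 'aaa']
Count: 3

3


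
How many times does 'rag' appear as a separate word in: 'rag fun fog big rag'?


Scanning each word for exact match 'rag':
  Word 1: 'rag' -> MATCH
  Word 2: 'fun' -> no
  Word 3: 'fog' -> no
  Word 4: 'big' -> no
  Word 5: 'rag' -> MATCH
Total matches: 2

2


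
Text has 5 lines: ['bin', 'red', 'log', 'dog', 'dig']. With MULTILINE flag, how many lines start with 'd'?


With MULTILINE flag, ^ matches the start of each line.
Lines: ['bin', 'red', 'log', 'dog', 'dig']
Checking which lines start with 'd':
  Line 1: 'bin' -> no
  Line 2: 'red' -> no
  Line 3: 'log' -> no
  Line 4: 'dog' -> MATCH
  Line 5: 'dig' -> MATCH
Matching lines: ['dog', 'dig']
Count: 2

2


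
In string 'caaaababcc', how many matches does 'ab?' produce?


Pattern 'ab?' matches 'a' optionally followed by 'b'.
String: 'caaaababcc'
Scanning left to right for 'a' then checking next char:
  Match 1: 'a' (a not followed by b)
  Match 2: 'a' (a not followed by b)
  Match 3: 'a' (a not followed by b)
  Match 4: 'ab' (a followed by b)
  Match 5: 'ab' (a followed by b)
Total matches: 5

5


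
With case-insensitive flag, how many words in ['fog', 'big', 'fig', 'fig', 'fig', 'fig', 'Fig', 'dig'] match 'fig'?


Case-insensitive matching: compare each word's lowercase form to 'fig'.
  'fog' -> lower='fog' -> no
  'big' -> lower='big' -> no
  'fig' -> lower='fig' -> MATCH
  'fig' -> lower='fig' -> MATCH
  'fig' -> lower='fig' -> MATCH
  'fig' -> lower='fig' -> MATCH
  'Fig' -> lower='fig' -> MATCH
  'dig' -> lower='dig' -> no
Matches: ['fig', 'fig', 'fig', 'fig', 'Fig']
Count: 5

5


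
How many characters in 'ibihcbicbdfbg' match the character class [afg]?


Character class [afg] matches any of: {a, f, g}
Scanning string 'ibihcbicbdfbg' character by character:
  pos 0: 'i' -> no
  pos 1: 'b' -> no
  pos 2: 'i' -> no
  pos 3: 'h' -> no
  pos 4: 'c' -> no
  pos 5: 'b' -> no
  pos 6: 'i' -> no
  pos 7: 'c' -> no
  pos 8: 'b' -> no
  pos 9: 'd' -> no
  pos 10: 'f' -> MATCH
  pos 11: 'b' -> no
  pos 12: 'g' -> MATCH
Total matches: 2

2


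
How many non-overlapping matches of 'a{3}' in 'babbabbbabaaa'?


Pattern 'a{3}' matches exactly 3 consecutive a's (greedy, non-overlapping).
String: 'babbabbbabaaa'
Scanning for runs of a's:
  Run at pos 1: 'a' (length 1) -> 0 match(es)
  Run at pos 4: 'a' (length 1) -> 0 match(es)
  Run at pos 8: 'a' (length 1) -> 0 match(es)
  Run at pos 10: 'aaa' (length 3) -> 1 match(es)
Matches found: ['aaa']
Total: 1

1


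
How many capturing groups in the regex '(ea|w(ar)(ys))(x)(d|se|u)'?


To count capturing groups, count each '(' that starts a group.
Pattern: '(ea|w(ar)(ys))(x)(d|se|u)'
Walking through the pattern:
  Position 0: '(' -> group #1
  Position 5: '(' -> group #2
  Position 9: '(' -> group #3
  Position 14: '(' -> group #4
  Position 17: '(' -> group #5
Total capturing groups: 5

5


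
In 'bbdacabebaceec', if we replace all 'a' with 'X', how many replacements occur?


re.sub('a', 'X', text) replaces every occurrence of 'a' with 'X'.
Text: 'bbdacabebaceec'
Scanning for 'a':
  pos 3: 'a' -> replacement #1
  pos 5: 'a' -> replacement #2
  pos 9: 'a' -> replacement #3
Total replacements: 3

3


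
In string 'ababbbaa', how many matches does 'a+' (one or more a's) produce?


Pattern 'a+' matches one or more consecutive a's.
String: 'ababbbaa'
Scanning for runs of a:
  Match 1: 'a' (length 1)
  Match 2: 'a' (length 1)
  Match 3: 'aa' (length 2)
Total matches: 3

3


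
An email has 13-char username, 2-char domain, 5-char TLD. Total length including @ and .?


An email address has format: username@domain.tld
Username length: 13
'@' character: 1
Domain length: 2
'.' character: 1
TLD length: 5
Total = 13 + 1 + 2 + 1 + 5 = 22

22


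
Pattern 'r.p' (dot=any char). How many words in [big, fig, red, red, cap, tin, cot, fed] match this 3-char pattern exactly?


Pattern 'r.p' means: starts with 'r', any single char, ends with 'p'.
Checking each word (must be exactly 3 chars):
  'big' (len=3): no
  'fig' (len=3): no
  'red' (len=3): no
  'red' (len=3): no
  'cap' (len=3): no
  'tin' (len=3): no
  'cot' (len=3): no
  'fed' (len=3): no
Matching words: []
Total: 0

0


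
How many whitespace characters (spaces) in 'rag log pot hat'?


\s matches whitespace characters (spaces, tabs, etc.).
Text: 'rag log pot hat'
This text has 4 words separated by spaces.
Number of spaces = number of words - 1 = 4 - 1 = 3

3


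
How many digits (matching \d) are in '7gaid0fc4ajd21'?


\d matches any digit 0-9.
Scanning '7gaid0fc4ajd21':
  pos 0: '7' -> DIGIT
  pos 5: '0' -> DIGIT
  pos 8: '4' -> DIGIT
  pos 12: '2' -> DIGIT
  pos 13: '1' -> DIGIT
Digits found: ['7', '0', '4', '2', '1']
Total: 5

5


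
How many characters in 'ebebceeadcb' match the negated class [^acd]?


Negated class [^acd] matches any char NOT in {a, c, d}
Scanning 'ebebceeadcb':
  pos 0: 'e' -> MATCH
  pos 1: 'b' -> MATCH
  pos 2: 'e' -> MATCH
  pos 3: 'b' -> MATCH
  pos 4: 'c' -> no (excluded)
  pos 5: 'e' -> MATCH
  pos 6: 'e' -> MATCH
  pos 7: 'a' -> no (excluded)
  pos 8: 'd' -> no (excluded)
  pos 9: 'c' -> no (excluded)
  pos 10: 'b' -> MATCH
Total matches: 7

7


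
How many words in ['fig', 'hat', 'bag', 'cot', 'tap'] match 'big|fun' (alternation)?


Alternation 'big|fun' matches either 'big' or 'fun'.
Checking each word:
  'fig' -> no
  'hat' -> no
  'bag' -> no
  'cot' -> no
  'tap' -> no
Matches: []
Count: 0

0


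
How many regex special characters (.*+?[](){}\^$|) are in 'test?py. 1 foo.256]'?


Regex special characters are: . * + ? [ ] ( ) { } \ ^ $ |
Scanning 'test?py. 1 foo.256]':
  pos 4: '?' -> SPECIAL
  pos 7: '.' -> SPECIAL
  pos 14: '.' -> SPECIAL
  pos 18: ']' -> SPECIAL
Special chars found: ['?', '.', '.', ']']
Total: 4

4


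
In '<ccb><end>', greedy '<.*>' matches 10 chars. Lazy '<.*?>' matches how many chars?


Greedy '<.*>' tries to match as MUCH as possible.
Lazy '<.*?>' tries to match as LITTLE as possible.

String: '<ccb><end>'
Greedy '<.*>' starts at first '<' and extends to the LAST '>': '<ccb><end>' (10 chars)
Lazy '<.*?>' starts at first '<' and stops at the FIRST '>': '<ccb>' (5 chars)

5


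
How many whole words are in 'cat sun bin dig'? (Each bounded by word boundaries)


Word boundaries (\b) mark the start/end of each word.
Text: 'cat sun bin dig'
Splitting by whitespace:
  Word 1: 'cat'
  Word 2: 'sun'
  Word 3: 'bin'
  Word 4: 'dig'
Total whole words: 4

4


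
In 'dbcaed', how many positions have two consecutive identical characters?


Looking for consecutive identical characters in 'dbcaed':
  pos 0-1: 'd' vs 'b' -> different
  pos 1-2: 'b' vs 'c' -> different
  pos 2-3: 'c' vs 'a' -> different
  pos 3-4: 'a' vs 'e' -> different
  pos 4-5: 'e' vs 'd' -> different
Consecutive identical pairs: []
Count: 0

0


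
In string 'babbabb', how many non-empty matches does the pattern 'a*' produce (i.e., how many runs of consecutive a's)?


Pattern 'a*' matches zero or more a's. We want non-empty runs of consecutive a's.
String: 'babbabb'
Walking through the string to find runs of a's:
  Run 1: positions 1-1 -> 'a'
  Run 2: positions 4-4 -> 'a'
Non-empty runs found: ['a', 'a']
Count: 2

2


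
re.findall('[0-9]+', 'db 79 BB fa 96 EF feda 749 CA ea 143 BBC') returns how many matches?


Pattern '[0-9]+' finds one or more digits.
Text: 'db 79 BB fa 96 EF feda 749 CA ea 143 BBC'
Scanning for matches:
  Match 1: '79'
  Match 2: '96'
  Match 3: '749'
  Match 4: '143'
Total matches: 4

4


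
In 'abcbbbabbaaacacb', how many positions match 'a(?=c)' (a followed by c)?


Lookahead 'a(?=c)' matches 'a' only when followed by 'c'.
String: 'abcbbbabbaaacacb'
Checking each position where char is 'a':
  pos 0: 'a' -> no (next='b')
  pos 6: 'a' -> no (next='b')
  pos 9: 'a' -> no (next='a')
  pos 10: 'a' -> no (next='a')
  pos 11: 'a' -> MATCH (next='c')
  pos 13: 'a' -> MATCH (next='c')
Matching positions: [11, 13]
Count: 2

2


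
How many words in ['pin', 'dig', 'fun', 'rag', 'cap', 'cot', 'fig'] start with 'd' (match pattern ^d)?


Pattern ^d anchors to start of word. Check which words begin with 'd':
  'pin' -> no
  'dig' -> MATCH (starts with 'd')
  'fun' -> no
  'rag' -> no
  'cap' -> no
  'cot' -> no
  'fig' -> no
Matching words: ['dig']
Count: 1

1


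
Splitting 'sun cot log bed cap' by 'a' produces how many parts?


Splitting by 'a' breaks the string at each occurrence of the separator.
Text: 'sun cot log bed cap'
Parts after split:
  Part 1: 'sun cot log bed c'
  Part 2: 'p'
Total parts: 2

2


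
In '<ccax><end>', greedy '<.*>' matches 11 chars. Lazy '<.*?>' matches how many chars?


Greedy '<.*>' tries to match as MUCH as possible.
Lazy '<.*?>' tries to match as LITTLE as possible.

String: '<ccax><end>'
Greedy '<.*>' starts at first '<' and extends to the LAST '>': '<ccax><end>' (11 chars)
Lazy '<.*?>' starts at first '<' and stops at the FIRST '>': '<ccax>' (6 chars)

6


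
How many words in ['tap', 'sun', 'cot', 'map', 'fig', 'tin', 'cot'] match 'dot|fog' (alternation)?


Alternation 'dot|fog' matches either 'dot' or 'fog'.
Checking each word:
  'tap' -> no
  'sun' -> no
  'cot' -> no
  'map' -> no
  'fig' -> no
  'tin' -> no
  'cot' -> no
Matches: []
Count: 0

0


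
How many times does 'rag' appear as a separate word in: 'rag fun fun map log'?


Scanning each word for exact match 'rag':
  Word 1: 'rag' -> MATCH
  Word 2: 'fun' -> no
  Word 3: 'fun' -> no
  Word 4: 'map' -> no
  Word 5: 'log' -> no
Total matches: 1

1


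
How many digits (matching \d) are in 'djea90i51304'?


\d matches any digit 0-9.
Scanning 'djea90i51304':
  pos 4: '9' -> DIGIT
  pos 5: '0' -> DIGIT
  pos 7: '5' -> DIGIT
  pos 8: '1' -> DIGIT
  pos 9: '3' -> DIGIT
  pos 10: '0' -> DIGIT
  pos 11: '4' -> DIGIT
Digits found: ['9', '0', '5', '1', '3', '0', '4']
Total: 7

7


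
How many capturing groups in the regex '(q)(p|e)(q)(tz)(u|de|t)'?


To count capturing groups, count each '(' that starts a group.
Pattern: '(q)(p|e)(q)(tz)(u|de|t)'
Walking through the pattern:
  Position 0: '(' -> group #1
  Position 3: '(' -> group #2
  Position 8: '(' -> group #3
  Position 11: '(' -> group #4
  Position 15: '(' -> group #5
Total capturing groups: 5

5


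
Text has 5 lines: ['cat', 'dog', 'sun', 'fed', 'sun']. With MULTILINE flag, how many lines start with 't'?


With MULTILINE flag, ^ matches the start of each line.
Lines: ['cat', 'dog', 'sun', 'fed', 'sun']
Checking which lines start with 't':
  Line 1: 'cat' -> no
  Line 2: 'dog' -> no
  Line 3: 'sun' -> no
  Line 4: 'fed' -> no
  Line 5: 'sun' -> no
Matching lines: []
Count: 0

0


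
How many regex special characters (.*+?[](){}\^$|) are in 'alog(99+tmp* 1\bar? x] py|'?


Regex special characters are: . * + ? [ ] ( ) { } \ ^ $ |
Scanning 'alog(99+tmp* 1\bar? x] py|':
  pos 4: '(' -> SPECIAL
  pos 7: '+' -> SPECIAL
  pos 11: '*' -> SPECIAL
  pos 14: '\' -> SPECIAL
  pos 18: '?' -> SPECIAL
  pos 21: ']' -> SPECIAL
  pos 25: '|' -> SPECIAL
Special chars found: ['(', '+', '*', '\\', '?', ']', '|']
Total: 7

7


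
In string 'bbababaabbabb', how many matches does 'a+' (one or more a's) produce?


Pattern 'a+' matches one or more consecutive a's.
String: 'bbababaabbabb'
Scanning for runs of a:
  Match 1: 'a' (length 1)
  Match 2: 'a' (length 1)
  Match 3: 'aa' (length 2)
  Match 4: 'a' (length 1)
Total matches: 4

4


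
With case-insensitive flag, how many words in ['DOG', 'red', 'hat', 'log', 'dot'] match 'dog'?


Case-insensitive matching: compare each word's lowercase form to 'dog'.
  'DOG' -> lower='dog' -> MATCH
  'red' -> lower='red' -> no
  'hat' -> lower='hat' -> no
  'log' -> lower='log' -> no
  'dot' -> lower='dot' -> no
Matches: ['DOG']
Count: 1

1


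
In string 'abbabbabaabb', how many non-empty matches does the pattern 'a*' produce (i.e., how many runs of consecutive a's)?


Pattern 'a*' matches zero or more a's. We want non-empty runs of consecutive a's.
String: 'abbabbabaabb'
Walking through the string to find runs of a's:
  Run 1: positions 0-0 -> 'a'
  Run 2: positions 3-3 -> 'a'
  Run 3: positions 6-6 -> 'a'
  Run 4: positions 8-9 -> 'aa'
Non-empty runs found: ['a', 'a', 'a', 'aa']
Count: 4

4


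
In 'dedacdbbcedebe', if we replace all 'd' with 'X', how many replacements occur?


re.sub('d', 'X', text) replaces every occurrence of 'd' with 'X'.
Text: 'dedacdbbcedebe'
Scanning for 'd':
  pos 0: 'd' -> replacement #1
  pos 2: 'd' -> replacement #2
  pos 5: 'd' -> replacement #3
  pos 10: 'd' -> replacement #4
Total replacements: 4

4


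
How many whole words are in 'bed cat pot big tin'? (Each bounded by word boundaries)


Word boundaries (\b) mark the start/end of each word.
Text: 'bed cat pot big tin'
Splitting by whitespace:
  Word 1: 'bed'
  Word 2: 'cat'
  Word 3: 'pot'
  Word 4: 'big'
  Word 5: 'tin'
Total whole words: 5

5


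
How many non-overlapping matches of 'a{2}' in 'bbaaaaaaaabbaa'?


Pattern 'a{2}' matches exactly 2 consecutive a's (greedy, non-overlapping).
String: 'bbaaaaaaaabbaa'
Scanning for runs of a's:
  Run at pos 2: 'aaaaaaaa' (length 8) -> 4 match(es)
  Run at pos 12: 'aa' (length 2) -> 1 match(es)
Matches found: ['aa', 'aa', 'aa', 'aa', 'aa']
Total: 5

5


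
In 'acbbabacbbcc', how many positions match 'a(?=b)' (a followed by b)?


Lookahead 'a(?=b)' matches 'a' only when followed by 'b'.
String: 'acbbabacbbcc'
Checking each position where char is 'a':
  pos 0: 'a' -> no (next='c')
  pos 4: 'a' -> MATCH (next='b')
  pos 6: 'a' -> no (next='c')
Matching positions: [4]
Count: 1

1


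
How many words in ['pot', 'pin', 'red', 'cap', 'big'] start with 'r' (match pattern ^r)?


Pattern ^r anchors to start of word. Check which words begin with 'r':
  'pot' -> no
  'pin' -> no
  'red' -> MATCH (starts with 'r')
  'cap' -> no
  'big' -> no
Matching words: ['red']
Count: 1

1


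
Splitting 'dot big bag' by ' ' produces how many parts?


Splitting by ' ' breaks the string at each occurrence of the separator.
Text: 'dot big bag'
Parts after split:
  Part 1: 'dot'
  Part 2: 'big'
  Part 3: 'bag'
Total parts: 3

3


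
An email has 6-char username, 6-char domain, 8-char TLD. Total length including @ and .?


An email address has format: username@domain.tld
Username length: 6
'@' character: 1
Domain length: 6
'.' character: 1
TLD length: 8
Total = 6 + 1 + 6 + 1 + 8 = 22

22


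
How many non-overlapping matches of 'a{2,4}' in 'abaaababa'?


Pattern 'a{2,4}' matches between 2 and 4 consecutive a's (greedy).
String: 'abaaababa'
Finding runs of a's and applying greedy matching:
  Run at pos 0: 'a' (length 1)
  Run at pos 2: 'aaa' (length 3)
  Run at pos 6: 'a' (length 1)
  Run at pos 8: 'a' (length 1)
Matches: ['aaa']
Count: 1

1


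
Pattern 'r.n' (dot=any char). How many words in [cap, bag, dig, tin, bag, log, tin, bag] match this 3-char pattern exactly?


Pattern 'r.n' means: starts with 'r', any single char, ends with 'n'.
Checking each word (must be exactly 3 chars):
  'cap' (len=3): no
  'bag' (len=3): no
  'dig' (len=3): no
  'tin' (len=3): no
  'bag' (len=3): no
  'log' (len=3): no
  'tin' (len=3): no
  'bag' (len=3): no
Matching words: []
Total: 0

0


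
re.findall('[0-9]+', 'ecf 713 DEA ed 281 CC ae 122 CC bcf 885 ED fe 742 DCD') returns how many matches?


Pattern '[0-9]+' finds one or more digits.
Text: 'ecf 713 DEA ed 281 CC ae 122 CC bcf 885 ED fe 742 DCD'
Scanning for matches:
  Match 1: '713'
  Match 2: '281'
  Match 3: '122'
  Match 4: '885'
  Match 5: '742'
Total matches: 5

5


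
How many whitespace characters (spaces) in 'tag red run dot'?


\s matches whitespace characters (spaces, tabs, etc.).
Text: 'tag red run dot'
This text has 4 words separated by spaces.
Number of spaces = number of words - 1 = 4 - 1 = 3

3


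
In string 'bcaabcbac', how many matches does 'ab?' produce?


Pattern 'ab?' matches 'a' optionally followed by 'b'.
String: 'bcaabcbac'
Scanning left to right for 'a' then checking next char:
  Match 1: 'a' (a not followed by b)
  Match 2: 'ab' (a followed by b)
  Match 3: 'a' (a not followed by b)
Total matches: 3

3


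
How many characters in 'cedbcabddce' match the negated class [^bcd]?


Negated class [^bcd] matches any char NOT in {b, c, d}
Scanning 'cedbcabddce':
  pos 0: 'c' -> no (excluded)
  pos 1: 'e' -> MATCH
  pos 2: 'd' -> no (excluded)
  pos 3: 'b' -> no (excluded)
  pos 4: 'c' -> no (excluded)
  pos 5: 'a' -> MATCH
  pos 6: 'b' -> no (excluded)
  pos 7: 'd' -> no (excluded)
  pos 8: 'd' -> no (excluded)
  pos 9: 'c' -> no (excluded)
  pos 10: 'e' -> MATCH
Total matches: 3

3


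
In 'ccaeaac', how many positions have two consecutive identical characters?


Looking for consecutive identical characters in 'ccaeaac':
  pos 0-1: 'c' vs 'c' -> MATCH ('cc')
  pos 1-2: 'c' vs 'a' -> different
  pos 2-3: 'a' vs 'e' -> different
  pos 3-4: 'e' vs 'a' -> different
  pos 4-5: 'a' vs 'a' -> MATCH ('aa')
  pos 5-6: 'a' vs 'c' -> different
Consecutive identical pairs: ['cc', 'aa']
Count: 2

2


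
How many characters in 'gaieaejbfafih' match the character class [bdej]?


Character class [bdej] matches any of: {b, d, e, j}
Scanning string 'gaieaejbfafih' character by character:
  pos 0: 'g' -> no
  pos 1: 'a' -> no
  pos 2: 'i' -> no
  pos 3: 'e' -> MATCH
  pos 4: 'a' -> no
  pos 5: 'e' -> MATCH
  pos 6: 'j' -> MATCH
  pos 7: 'b' -> MATCH
  pos 8: 'f' -> no
  pos 9: 'a' -> no
  pos 10: 'f' -> no
  pos 11: 'i' -> no
  pos 12: 'h' -> no
Total matches: 4

4


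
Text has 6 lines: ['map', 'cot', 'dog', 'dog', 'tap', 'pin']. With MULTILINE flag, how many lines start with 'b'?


With MULTILINE flag, ^ matches the start of each line.
Lines: ['map', 'cot', 'dog', 'dog', 'tap', 'pin']
Checking which lines start with 'b':
  Line 1: 'map' -> no
  Line 2: 'cot' -> no
  Line 3: 'dog' -> no
  Line 4: 'dog' -> no
  Line 5: 'tap' -> no
  Line 6: 'pin' -> no
Matching lines: []
Count: 0

0


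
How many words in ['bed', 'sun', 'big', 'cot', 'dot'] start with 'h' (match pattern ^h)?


Pattern ^h anchors to start of word. Check which words begin with 'h':
  'bed' -> no
  'sun' -> no
  'big' -> no
  'cot' -> no
  'dot' -> no
Matching words: []
Count: 0

0


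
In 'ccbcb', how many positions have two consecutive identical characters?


Looking for consecutive identical characters in 'ccbcb':
  pos 0-1: 'c' vs 'c' -> MATCH ('cc')
  pos 1-2: 'c' vs 'b' -> different
  pos 2-3: 'b' vs 'c' -> different
  pos 3-4: 'c' vs 'b' -> different
Consecutive identical pairs: ['cc']
Count: 1

1


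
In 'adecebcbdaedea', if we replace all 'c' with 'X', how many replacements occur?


re.sub('c', 'X', text) replaces every occurrence of 'c' with 'X'.
Text: 'adecebcbdaedea'
Scanning for 'c':
  pos 3: 'c' -> replacement #1
  pos 6: 'c' -> replacement #2
Total replacements: 2

2


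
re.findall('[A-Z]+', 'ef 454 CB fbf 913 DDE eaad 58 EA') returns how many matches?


Pattern '[A-Z]+' finds one or more uppercase letters.
Text: 'ef 454 CB fbf 913 DDE eaad 58 EA'
Scanning for matches:
  Match 1: 'CB'
  Match 2: 'DDE'
  Match 3: 'EA'
Total matches: 3

3


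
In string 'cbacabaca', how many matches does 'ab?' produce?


Pattern 'ab?' matches 'a' optionally followed by 'b'.
String: 'cbacabaca'
Scanning left to right for 'a' then checking next char:
  Match 1: 'a' (a not followed by b)
  Match 2: 'ab' (a followed by b)
  Match 3: 'a' (a not followed by b)
  Match 4: 'a' (a not followed by b)
Total matches: 4

4


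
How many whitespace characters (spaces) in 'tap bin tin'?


\s matches whitespace characters (spaces, tabs, etc.).
Text: 'tap bin tin'
This text has 3 words separated by spaces.
Number of spaces = number of words - 1 = 3 - 1 = 2

2


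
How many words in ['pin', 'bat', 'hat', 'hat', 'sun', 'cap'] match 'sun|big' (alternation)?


Alternation 'sun|big' matches either 'sun' or 'big'.
Checking each word:
  'pin' -> no
  'bat' -> no
  'hat' -> no
  'hat' -> no
  'sun' -> MATCH
  'cap' -> no
Matches: ['sun']
Count: 1

1


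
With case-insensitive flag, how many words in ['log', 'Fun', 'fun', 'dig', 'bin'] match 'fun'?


Case-insensitive matching: compare each word's lowercase form to 'fun'.
  'log' -> lower='log' -> no
  'Fun' -> lower='fun' -> MATCH
  'fun' -> lower='fun' -> MATCH
  'dig' -> lower='dig' -> no
  'bin' -> lower='bin' -> no
Matches: ['Fun', 'fun']
Count: 2

2


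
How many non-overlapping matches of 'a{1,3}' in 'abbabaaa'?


Pattern 'a{1,3}' matches between 1 and 3 consecutive a's (greedy).
String: 'abbabaaa'
Finding runs of a's and applying greedy matching:
  Run at pos 0: 'a' (length 1)
  Run at pos 3: 'a' (length 1)
  Run at pos 5: 'aaa' (length 3)
Matches: ['a', 'a', 'aaa']
Count: 3

3


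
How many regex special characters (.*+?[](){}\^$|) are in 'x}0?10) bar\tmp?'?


Regex special characters are: . * + ? [ ] ( ) { } \ ^ $ |
Scanning 'x}0?10) bar\tmp?':
  pos 1: '}' -> SPECIAL
  pos 3: '?' -> SPECIAL
  pos 6: ')' -> SPECIAL
  pos 11: '\' -> SPECIAL
  pos 15: '?' -> SPECIAL
Special chars found: ['}', '?', ')', '\\', '?']
Total: 5

5


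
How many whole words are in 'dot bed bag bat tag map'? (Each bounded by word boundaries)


Word boundaries (\b) mark the start/end of each word.
Text: 'dot bed bag bat tag map'
Splitting by whitespace:
  Word 1: 'dot'
  Word 2: 'bed'
  Word 3: 'bag'
  Word 4: 'bat'
  Word 5: 'tag'
  Word 6: 'map'
Total whole words: 6

6


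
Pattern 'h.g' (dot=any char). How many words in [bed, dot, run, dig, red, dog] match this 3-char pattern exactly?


Pattern 'h.g' means: starts with 'h', any single char, ends with 'g'.
Checking each word (must be exactly 3 chars):
  'bed' (len=3): no
  'dot' (len=3): no
  'run' (len=3): no
  'dig' (len=3): no
  'red' (len=3): no
  'dog' (len=3): no
Matching words: []
Total: 0

0


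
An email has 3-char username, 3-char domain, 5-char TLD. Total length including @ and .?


An email address has format: username@domain.tld
Username length: 3
'@' character: 1
Domain length: 3
'.' character: 1
TLD length: 5
Total = 3 + 1 + 3 + 1 + 5 = 13

13


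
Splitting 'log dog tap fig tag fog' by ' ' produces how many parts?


Splitting by ' ' breaks the string at each occurrence of the separator.
Text: 'log dog tap fig tag fog'
Parts after split:
  Part 1: 'log'
  Part 2: 'dog'
  Part 3: 'tap'
  Part 4: 'fig'
  Part 5: 'tag'
  Part 6: 'fog'
Total parts: 6

6


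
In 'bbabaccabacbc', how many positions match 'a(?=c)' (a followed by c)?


Lookahead 'a(?=c)' matches 'a' only when followed by 'c'.
String: 'bbabaccabacbc'
Checking each position where char is 'a':
  pos 2: 'a' -> no (next='b')
  pos 4: 'a' -> MATCH (next='c')
  pos 7: 'a' -> no (next='b')
  pos 9: 'a' -> MATCH (next='c')
Matching positions: [4, 9]
Count: 2

2


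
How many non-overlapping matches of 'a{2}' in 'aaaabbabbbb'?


Pattern 'a{2}' matches exactly 2 consecutive a's (greedy, non-overlapping).
String: 'aaaabbabbbb'
Scanning for runs of a's:
  Run at pos 0: 'aaaa' (length 4) -> 2 match(es)
  Run at pos 6: 'a' (length 1) -> 0 match(es)
Matches found: ['aa', 'aa']
Total: 2

2


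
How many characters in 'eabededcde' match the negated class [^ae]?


Negated class [^ae] matches any char NOT in {a, e}
Scanning 'eabededcde':
  pos 0: 'e' -> no (excluded)
  pos 1: 'a' -> no (excluded)
  pos 2: 'b' -> MATCH
  pos 3: 'e' -> no (excluded)
  pos 4: 'd' -> MATCH
  pos 5: 'e' -> no (excluded)
  pos 6: 'd' -> MATCH
  pos 7: 'c' -> MATCH
  pos 8: 'd' -> MATCH
  pos 9: 'e' -> no (excluded)
Total matches: 5

5


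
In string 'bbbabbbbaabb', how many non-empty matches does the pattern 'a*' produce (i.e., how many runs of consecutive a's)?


Pattern 'a*' matches zero or more a's. We want non-empty runs of consecutive a's.
String: 'bbbabbbbaabb'
Walking through the string to find runs of a's:
  Run 1: positions 3-3 -> 'a'
  Run 2: positions 8-9 -> 'aa'
Non-empty runs found: ['a', 'aa']
Count: 2

2


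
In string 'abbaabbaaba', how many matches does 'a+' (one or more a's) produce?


Pattern 'a+' matches one or more consecutive a's.
String: 'abbaabbaaba'
Scanning for runs of a:
  Match 1: 'a' (length 1)
  Match 2: 'aa' (length 2)
  Match 3: 'aa' (length 2)
  Match 4: 'a' (length 1)
Total matches: 4

4


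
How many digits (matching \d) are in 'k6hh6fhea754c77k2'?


\d matches any digit 0-9.
Scanning 'k6hh6fhea754c77k2':
  pos 1: '6' -> DIGIT
  pos 4: '6' -> DIGIT
  pos 9: '7' -> DIGIT
  pos 10: '5' -> DIGIT
  pos 11: '4' -> DIGIT
  pos 13: '7' -> DIGIT
  pos 14: '7' -> DIGIT
  pos 16: '2' -> DIGIT
Digits found: ['6', '6', '7', '5', '4', '7', '7', '2']
Total: 8

8


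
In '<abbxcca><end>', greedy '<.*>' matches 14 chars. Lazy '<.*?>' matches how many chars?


Greedy '<.*>' tries to match as MUCH as possible.
Lazy '<.*?>' tries to match as LITTLE as possible.

String: '<abbxcca><end>'
Greedy '<.*>' starts at first '<' and extends to the LAST '>': '<abbxcca><end>' (14 chars)
Lazy '<.*?>' starts at first '<' and stops at the FIRST '>': '<abbxcca>' (9 chars)

9


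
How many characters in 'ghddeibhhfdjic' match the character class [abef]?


Character class [abef] matches any of: {a, b, e, f}
Scanning string 'ghddeibhhfdjic' character by character:
  pos 0: 'g' -> no
  pos 1: 'h' -> no
  pos 2: 'd' -> no
  pos 3: 'd' -> no
  pos 4: 'e' -> MATCH
  pos 5: 'i' -> no
  pos 6: 'b' -> MATCH
  pos 7: 'h' -> no
  pos 8: 'h' -> no
  pos 9: 'f' -> MATCH
  pos 10: 'd' -> no
  pos 11: 'j' -> no
  pos 12: 'i' -> no
  pos 13: 'c' -> no
Total matches: 3

3


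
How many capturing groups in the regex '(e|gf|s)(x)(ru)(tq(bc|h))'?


To count capturing groups, count each '(' that starts a group.
Pattern: '(e|gf|s)(x)(ru)(tq(bc|h))'
Walking through the pattern:
  Position 0: '(' -> group #1
  Position 8: '(' -> group #2
  Position 11: '(' -> group #3
  Position 15: '(' -> group #4
  Position 18: '(' -> group #5
Total capturing groups: 5

5


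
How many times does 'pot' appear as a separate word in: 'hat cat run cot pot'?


Scanning each word for exact match 'pot':
  Word 1: 'hat' -> no
  Word 2: 'cat' -> no
  Word 3: 'run' -> no
  Word 4: 'cot' -> no
  Word 5: 'pot' -> MATCH
Total matches: 1

1


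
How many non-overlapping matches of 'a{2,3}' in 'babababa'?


Pattern 'a{2,3}' matches between 2 and 3 consecutive a's (greedy).
String: 'babababa'
Finding runs of a's and applying greedy matching:
  Run at pos 1: 'a' (length 1)
  Run at pos 3: 'a' (length 1)
  Run at pos 5: 'a' (length 1)
  Run at pos 7: 'a' (length 1)
Matches: []
Count: 0

0


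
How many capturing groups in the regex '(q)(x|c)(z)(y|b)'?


To count capturing groups, count each '(' that starts a group.
Pattern: '(q)(x|c)(z)(y|b)'
Walking through the pattern:
  Position 0: '(' -> group #1
  Position 3: '(' -> group #2
  Position 8: '(' -> group #3
  Position 11: '(' -> group #4
Total capturing groups: 4

4


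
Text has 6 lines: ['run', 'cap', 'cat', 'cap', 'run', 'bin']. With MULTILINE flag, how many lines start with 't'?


With MULTILINE flag, ^ matches the start of each line.
Lines: ['run', 'cap', 'cat', 'cap', 'run', 'bin']
Checking which lines start with 't':
  Line 1: 'run' -> no
  Line 2: 'cap' -> no
  Line 3: 'cat' -> no
  Line 4: 'cap' -> no
  Line 5: 'run' -> no
  Line 6: 'bin' -> no
Matching lines: []
Count: 0

0


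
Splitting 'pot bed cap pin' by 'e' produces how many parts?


Splitting by 'e' breaks the string at each occurrence of the separator.
Text: 'pot bed cap pin'
Parts after split:
  Part 1: 'pot b'
  Part 2: 'd cap pin'
Total parts: 2

2


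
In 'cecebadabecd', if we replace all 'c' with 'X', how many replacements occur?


re.sub('c', 'X', text) replaces every occurrence of 'c' with 'X'.
Text: 'cecebadabecd'
Scanning for 'c':
  pos 0: 'c' -> replacement #1
  pos 2: 'c' -> replacement #2
  pos 10: 'c' -> replacement #3
Total replacements: 3

3


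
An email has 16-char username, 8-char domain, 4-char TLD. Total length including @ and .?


An email address has format: username@domain.tld
Username length: 16
'@' character: 1
Domain length: 8
'.' character: 1
TLD length: 4
Total = 16 + 1 + 8 + 1 + 4 = 30

30


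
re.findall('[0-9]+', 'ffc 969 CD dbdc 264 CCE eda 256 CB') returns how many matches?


Pattern '[0-9]+' finds one or more digits.
Text: 'ffc 969 CD dbdc 264 CCE eda 256 CB'
Scanning for matches:
  Match 1: '969'
  Match 2: '264'
  Match 3: '256'
Total matches: 3

3


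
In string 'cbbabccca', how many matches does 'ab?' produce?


Pattern 'ab?' matches 'a' optionally followed by 'b'.
String: 'cbbabccca'
Scanning left to right for 'a' then checking next char:
  Match 1: 'ab' (a followed by b)
  Match 2: 'a' (a not followed by b)
Total matches: 2

2


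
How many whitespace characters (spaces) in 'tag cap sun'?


\s matches whitespace characters (spaces, tabs, etc.).
Text: 'tag cap sun'
This text has 3 words separated by spaces.
Number of spaces = number of words - 1 = 3 - 1 = 2

2


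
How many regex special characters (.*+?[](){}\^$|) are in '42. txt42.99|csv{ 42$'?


Regex special characters are: . * + ? [ ] ( ) { } \ ^ $ |
Scanning '42. txt42.99|csv{ 42$':
  pos 2: '.' -> SPECIAL
  pos 9: '.' -> SPECIAL
  pos 12: '|' -> SPECIAL
  pos 16: '{' -> SPECIAL
  pos 20: '$' -> SPECIAL
Special chars found: ['.', '.', '|', '{', '$']
Total: 5

5


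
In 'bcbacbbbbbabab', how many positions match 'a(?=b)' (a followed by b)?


Lookahead 'a(?=b)' matches 'a' only when followed by 'b'.
String: 'bcbacbbbbbabab'
Checking each position where char is 'a':
  pos 3: 'a' -> no (next='c')
  pos 10: 'a' -> MATCH (next='b')
  pos 12: 'a' -> MATCH (next='b')
Matching positions: [10, 12]
Count: 2

2


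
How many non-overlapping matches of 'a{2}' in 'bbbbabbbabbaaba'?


Pattern 'a{2}' matches exactly 2 consecutive a's (greedy, non-overlapping).
String: 'bbbbabbbabbaaba'
Scanning for runs of a's:
  Run at pos 4: 'a' (length 1) -> 0 match(es)
  Run at pos 8: 'a' (length 1) -> 0 match(es)
  Run at pos 11: 'aa' (length 2) -> 1 match(es)
  Run at pos 14: 'a' (length 1) -> 0 match(es)
Matches found: ['aa']
Total: 1

1


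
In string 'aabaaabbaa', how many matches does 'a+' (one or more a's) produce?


Pattern 'a+' matches one or more consecutive a's.
String: 'aabaaabbaa'
Scanning for runs of a:
  Match 1: 'aa' (length 2)
  Match 2: 'aaa' (length 3)
  Match 3: 'aa' (length 2)
Total matches: 3

3


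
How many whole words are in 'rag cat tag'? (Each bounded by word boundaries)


Word boundaries (\b) mark the start/end of each word.
Text: 'rag cat tag'
Splitting by whitespace:
  Word 1: 'rag'
  Word 2: 'cat'
  Word 3: 'tag'
Total whole words: 3

3


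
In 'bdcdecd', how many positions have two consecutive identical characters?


Looking for consecutive identical characters in 'bdcdecd':
  pos 0-1: 'b' vs 'd' -> different
  pos 1-2: 'd' vs 'c' -> different
  pos 2-3: 'c' vs 'd' -> different
  pos 3-4: 'd' vs 'e' -> different
  pos 4-5: 'e' vs 'c' -> different
  pos 5-6: 'c' vs 'd' -> different
Consecutive identical pairs: []
Count: 0

0


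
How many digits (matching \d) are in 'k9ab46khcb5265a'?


\d matches any digit 0-9.
Scanning 'k9ab46khcb5265a':
  pos 1: '9' -> DIGIT
  pos 4: '4' -> DIGIT
  pos 5: '6' -> DIGIT
  pos 10: '5' -> DIGIT
  pos 11: '2' -> DIGIT
  pos 12: '6' -> DIGIT
  pos 13: '5' -> DIGIT
Digits found: ['9', '4', '6', '5', '2', '6', '5']
Total: 7

7


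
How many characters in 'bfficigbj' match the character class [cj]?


Character class [cj] matches any of: {c, j}
Scanning string 'bfficigbj' character by character:
  pos 0: 'b' -> no
  pos 1: 'f' -> no
  pos 2: 'f' -> no
  pos 3: 'i' -> no
  pos 4: 'c' -> MATCH
  pos 5: 'i' -> no
  pos 6: 'g' -> no
  pos 7: 'b' -> no
  pos 8: 'j' -> MATCH
Total matches: 2

2


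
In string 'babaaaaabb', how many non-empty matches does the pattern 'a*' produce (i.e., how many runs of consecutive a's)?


Pattern 'a*' matches zero or more a's. We want non-empty runs of consecutive a's.
String: 'babaaaaabb'
Walking through the string to find runs of a's:
  Run 1: positions 1-1 -> 'a'
  Run 2: positions 3-7 -> 'aaaaa'
Non-empty runs found: ['a', 'aaaaa']
Count: 2

2


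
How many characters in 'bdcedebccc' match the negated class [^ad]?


Negated class [^ad] matches any char NOT in {a, d}
Scanning 'bdcedebccc':
  pos 0: 'b' -> MATCH
  pos 1: 'd' -> no (excluded)
  pos 2: 'c' -> MATCH
  pos 3: 'e' -> MATCH
  pos 4: 'd' -> no (excluded)
  pos 5: 'e' -> MATCH
  pos 6: 'b' -> MATCH
  pos 7: 'c' -> MATCH
  pos 8: 'c' -> MATCH
  pos 9: 'c' -> MATCH
Total matches: 8

8


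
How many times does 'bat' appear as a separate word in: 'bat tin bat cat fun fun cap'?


Scanning each word for exact match 'bat':
  Word 1: 'bat' -> MATCH
  Word 2: 'tin' -> no
  Word 3: 'bat' -> MATCH
  Word 4: 'cat' -> no
  Word 5: 'fun' -> no
  Word 6: 'fun' -> no
  Word 7: 'cap' -> no
Total matches: 2

2


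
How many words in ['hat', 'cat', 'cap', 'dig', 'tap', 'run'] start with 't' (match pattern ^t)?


Pattern ^t anchors to start of word. Check which words begin with 't':
  'hat' -> no
  'cat' -> no
  'cap' -> no
  'dig' -> no
  'tap' -> MATCH (starts with 't')
  'run' -> no
Matching words: ['tap']
Count: 1

1


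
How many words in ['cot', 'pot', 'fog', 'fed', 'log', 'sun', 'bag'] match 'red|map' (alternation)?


Alternation 'red|map' matches either 'red' or 'map'.
Checking each word:
  'cot' -> no
  'pot' -> no
  'fog' -> no
  'fed' -> no
  'log' -> no
  'sun' -> no
  'bag' -> no
Matches: []
Count: 0

0


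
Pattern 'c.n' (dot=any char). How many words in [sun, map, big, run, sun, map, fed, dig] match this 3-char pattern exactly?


Pattern 'c.n' means: starts with 'c', any single char, ends with 'n'.
Checking each word (must be exactly 3 chars):
  'sun' (len=3): no
  'map' (len=3): no
  'big' (len=3): no
  'run' (len=3): no
  'sun' (len=3): no
  'map' (len=3): no
  'fed' (len=3): no
  'dig' (len=3): no
Matching words: []
Total: 0

0


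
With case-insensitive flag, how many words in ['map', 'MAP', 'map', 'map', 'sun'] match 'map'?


Case-insensitive matching: compare each word's lowercase form to 'map'.
  'map' -> lower='map' -> MATCH
  'MAP' -> lower='map' -> MATCH
  'map' -> lower='map' -> MATCH
  'map' -> lower='map' -> MATCH
  'sun' -> lower='sun' -> no
Matches: ['map', 'MAP', 'map', 'map']
Count: 4

4


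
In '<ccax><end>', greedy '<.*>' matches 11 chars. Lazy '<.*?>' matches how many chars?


Greedy '<.*>' tries to match as MUCH as possible.
Lazy '<.*?>' tries to match as LITTLE as possible.

String: '<ccax><end>'
Greedy '<.*>' starts at first '<' and extends to the LAST '>': '<ccax><end>' (11 chars)
Lazy '<.*?>' starts at first '<' and stops at the FIRST '>': '<ccax>' (6 chars)

6


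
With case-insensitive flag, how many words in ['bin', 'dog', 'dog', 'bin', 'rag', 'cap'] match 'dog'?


Case-insensitive matching: compare each word's lowercase form to 'dog'.
  'bin' -> lower='bin' -> no
  'dog' -> lower='dog' -> MATCH
  'dog' -> lower='dog' -> MATCH
  'bin' -> lower='bin' -> no
  'rag' -> lower='rag' -> no
  'cap' -> lower='cap' -> no
Matches: ['dog', 'dog']
Count: 2

2


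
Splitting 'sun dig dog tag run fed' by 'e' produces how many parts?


Splitting by 'e' breaks the string at each occurrence of the separator.
Text: 'sun dig dog tag run fed'
Parts after split:
  Part 1: 'sun dig dog tag run f'
  Part 2: 'd'
Total parts: 2

2


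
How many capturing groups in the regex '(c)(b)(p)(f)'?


To count capturing groups, count each '(' that starts a group.
Pattern: '(c)(b)(p)(f)'
Walking through the pattern:
  Position 0: '(' -> group #1
  Position 3: '(' -> group #2
  Position 6: '(' -> group #3
  Position 9: '(' -> group #4
Total capturing groups: 4

4


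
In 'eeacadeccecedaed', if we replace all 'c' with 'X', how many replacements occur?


re.sub('c', 'X', text) replaces every occurrence of 'c' with 'X'.
Text: 'eeacadeccecedaed'
Scanning for 'c':
  pos 3: 'c' -> replacement #1
  pos 7: 'c' -> replacement #2
  pos 8: 'c' -> replacement #3
  pos 10: 'c' -> replacement #4
Total replacements: 4

4


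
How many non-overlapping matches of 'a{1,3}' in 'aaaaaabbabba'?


Pattern 'a{1,3}' matches between 1 and 3 consecutive a's (greedy).
String: 'aaaaaabbabba'
Finding runs of a's and applying greedy matching:
  Run at pos 0: 'aaaaaa' (length 6)
  Run at pos 8: 'a' (length 1)
  Run at pos 11: 'a' (length 1)
Matches: ['aaa', 'aaa', 'a', 'a']
Count: 4

4


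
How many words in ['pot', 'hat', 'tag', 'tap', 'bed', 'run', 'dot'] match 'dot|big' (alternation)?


Alternation 'dot|big' matches either 'dot' or 'big'.
Checking each word:
  'pot' -> no
  'hat' -> no
  'tag' -> no
  'tap' -> no
  'bed' -> no
  'run' -> no
  'dot' -> MATCH
Matches: ['dot']
Count: 1

1


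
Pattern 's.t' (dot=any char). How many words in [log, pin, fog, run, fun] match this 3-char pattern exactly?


Pattern 's.t' means: starts with 's', any single char, ends with 't'.
Checking each word (must be exactly 3 chars):
  'log' (len=3): no
  'pin' (len=3): no
  'fog' (len=3): no
  'run' (len=3): no
  'fun' (len=3): no
Matching words: []
Total: 0

0


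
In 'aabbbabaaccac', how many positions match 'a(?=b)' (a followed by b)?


Lookahead 'a(?=b)' matches 'a' only when followed by 'b'.
String: 'aabbbabaaccac'
Checking each position where char is 'a':
  pos 0: 'a' -> no (next='a')
  pos 1: 'a' -> MATCH (next='b')
  pos 5: 'a' -> MATCH (next='b')
  pos 7: 'a' -> no (next='a')
  pos 8: 'a' -> no (next='c')
  pos 11: 'a' -> no (next='c')
Matching positions: [1, 5]
Count: 2

2
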